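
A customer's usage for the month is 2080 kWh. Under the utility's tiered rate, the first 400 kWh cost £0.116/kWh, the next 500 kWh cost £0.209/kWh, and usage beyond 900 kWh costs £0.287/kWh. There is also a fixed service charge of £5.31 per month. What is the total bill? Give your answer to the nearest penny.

£494.87

First 400 kWh × £0.116 = £46.40
Next 500 kWh × £0.209 = £104.50
Remaining 1180 kWh × £0.287 = £338.66
Energy charge = £489.56; + service £5.31 = £494.87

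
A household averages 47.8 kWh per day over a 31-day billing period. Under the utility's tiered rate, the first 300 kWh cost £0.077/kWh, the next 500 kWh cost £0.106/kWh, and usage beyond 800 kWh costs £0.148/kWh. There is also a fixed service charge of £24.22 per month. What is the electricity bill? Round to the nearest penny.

Usage = 47.8 kWh/day × 31 days = 1481.8 kWh
First 300 kWh × £0.077 = £23.10
Next 500 kWh × £0.106 = £53.00
Remaining 681.8 kWh × £0.148 = £100.91
Energy charge = £177.01; + service £24.22 = £201.23

£201.23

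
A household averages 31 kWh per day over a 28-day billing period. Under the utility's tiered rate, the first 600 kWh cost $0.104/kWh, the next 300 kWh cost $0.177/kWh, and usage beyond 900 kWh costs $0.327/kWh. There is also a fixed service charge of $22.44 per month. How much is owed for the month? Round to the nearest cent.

$132.28

Usage = 31 kWh/day × 28 days = 868 kWh
First 600 kWh × $0.104 = $62.40
Next 268 kWh × $0.177 = $47.44
Remaining tier: 0 kWh (not reached)
Energy charge = $109.84; + service $22.44 = $132.28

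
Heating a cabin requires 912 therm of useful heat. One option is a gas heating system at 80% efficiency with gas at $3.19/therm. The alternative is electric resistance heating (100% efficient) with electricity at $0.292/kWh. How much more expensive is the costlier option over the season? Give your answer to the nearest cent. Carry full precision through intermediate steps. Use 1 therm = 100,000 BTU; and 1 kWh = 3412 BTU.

Heat load = 912 therm × 100,000 = 91,200,000 BTU
Gas: input = 91,200,000 / 0.80 = 114,000,000 BTU = 1,140 therm → 1,140 × $3.19 = $3,636.60
Electric: 91,200,000 BTU / 3412 = 26,730 kWh → × $0.292 = $7,804.92
Difference = |$3,636.60 − $7,804.92| = $4,168.32

$4168.32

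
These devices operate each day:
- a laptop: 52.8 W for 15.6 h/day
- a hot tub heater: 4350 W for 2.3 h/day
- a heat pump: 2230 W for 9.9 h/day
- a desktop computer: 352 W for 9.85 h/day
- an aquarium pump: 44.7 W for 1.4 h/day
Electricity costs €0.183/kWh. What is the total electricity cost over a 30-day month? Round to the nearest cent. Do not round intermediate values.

€200.03

laptop: 52.8 W × 15.6 h × 30 d = 24,710 Wh = 24.71 kWh
hot tub heater: 4350 W × 2.3 h × 30 d = 300,150 Wh = 300.1 kWh
heat pump: 2230 W × 9.9 h × 30 d = 662,310 Wh = 662.3 kWh
desktop computer: 352 W × 9.85 h × 30 d = 104,016 Wh = 104 kWh
aquarium pump: 44.7 W × 1.4 h × 30 d = 1,877 Wh = 1.877 kWh
Total energy = 24.71 + 300.1 + 662.3 + 104 + 1.877 = 1,093 kWh
Cost = 1,093 kWh × €0.183 = €200.03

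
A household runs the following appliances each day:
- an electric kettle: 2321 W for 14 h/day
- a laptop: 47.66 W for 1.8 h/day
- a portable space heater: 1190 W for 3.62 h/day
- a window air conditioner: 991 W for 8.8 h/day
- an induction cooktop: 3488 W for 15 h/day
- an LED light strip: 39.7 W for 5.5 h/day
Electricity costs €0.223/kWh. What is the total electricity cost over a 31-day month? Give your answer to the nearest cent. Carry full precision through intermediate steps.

€678.49

electric kettle: 2321 W × 14 h × 31 d = 1,007,314 Wh = 1,007 kWh
laptop: 47.66 W × 1.8 h × 31 d = 2,659 Wh = 2.659 kWh
portable space heater: 1190 W × 3.62 h × 31 d = 133,542 Wh = 133.5 kWh
window air conditioner: 991 W × 8.8 h × 31 d = 270,345 Wh = 270.3 kWh
induction cooktop: 3488 W × 15 h × 31 d = 1,621,920 Wh = 1,622 kWh
LED light strip: 39.7 W × 5.5 h × 31 d = 6,769 Wh = 6.769 kWh
Total energy = 1,007 + 2.659 + 133.5 + 270.3 + 1,622 + 6.769 = 3,043 kWh
Cost = 3,043 kWh × €0.223 = €678.49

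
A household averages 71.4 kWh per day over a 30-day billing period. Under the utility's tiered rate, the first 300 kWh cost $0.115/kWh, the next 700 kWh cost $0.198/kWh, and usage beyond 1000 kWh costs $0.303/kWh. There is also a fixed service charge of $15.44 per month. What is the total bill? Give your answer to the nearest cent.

Usage = 71.4 kWh/day × 30 days = 2142 kWh
First 300 kWh × $0.115 = $34.50
Next 700 kWh × $0.198 = $138.60
Remaining 1142 kWh × $0.303 = $346.03
Energy charge = $519.13; + service $15.44 = $534.57

$534.57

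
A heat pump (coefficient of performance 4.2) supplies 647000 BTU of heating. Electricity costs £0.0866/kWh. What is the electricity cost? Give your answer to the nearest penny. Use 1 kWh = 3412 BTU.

£3.91

Heat delivered = 647,000 BTU / 3412 = 189.6 kWh
Electrical input = 189.6 kWh / 4.2 = 45.15 kWh
Cost = 45.15 × £0.0866/kWh = £3.91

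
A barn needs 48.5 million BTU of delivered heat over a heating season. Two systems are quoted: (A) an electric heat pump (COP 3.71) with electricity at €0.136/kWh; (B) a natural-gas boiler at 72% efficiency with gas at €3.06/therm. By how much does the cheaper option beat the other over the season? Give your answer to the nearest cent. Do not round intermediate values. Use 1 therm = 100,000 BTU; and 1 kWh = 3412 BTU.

Heat load = 48.5 × 10⁶ BTU = 48,500,000 BTU
Gas: input = 48,500,000 / 0.72 = 67,361,111 BTU = 673.6 therm → 673.6 × €3.06 = €2,061.25
Heat pump: 48,500,000 BTU / 3412 = 14,210 kWh heat; / 3.71 = 3,831 kWh in → × €0.136 = €521.07
Difference = |€2,061.25 − €521.07| = €1,540.18

€1540.18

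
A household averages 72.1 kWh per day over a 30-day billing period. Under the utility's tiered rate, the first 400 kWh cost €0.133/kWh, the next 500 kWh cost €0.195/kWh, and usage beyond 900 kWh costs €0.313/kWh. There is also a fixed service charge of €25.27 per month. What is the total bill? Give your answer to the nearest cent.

€571.29

Usage = 72.1 kWh/day × 30 days = 2163 kWh
First 400 kWh × €0.133 = €53.20
Next 500 kWh × €0.195 = €97.50
Remaining 1263 kWh × €0.313 = €395.32
Energy charge = €546.02; + service €25.27 = €571.29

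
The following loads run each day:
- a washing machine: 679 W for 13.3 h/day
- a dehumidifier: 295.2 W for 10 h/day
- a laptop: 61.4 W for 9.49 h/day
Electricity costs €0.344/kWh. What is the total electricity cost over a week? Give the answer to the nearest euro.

washing machine: 679 W × 13.3 h × 7 d = 63,215 Wh = 63.21 kWh
dehumidifier: 295.2 W × 10 h × 7 d = 20,664 Wh = 20.66 kWh
laptop: 61.4 W × 9.49 h × 7 d = 4,079 Wh = 4.079 kWh
Total energy = 63.21 + 20.66 + 4.079 = 87.96 kWh
Cost = 87.96 kWh × €0.344 = €30.26 ≈ €30

€30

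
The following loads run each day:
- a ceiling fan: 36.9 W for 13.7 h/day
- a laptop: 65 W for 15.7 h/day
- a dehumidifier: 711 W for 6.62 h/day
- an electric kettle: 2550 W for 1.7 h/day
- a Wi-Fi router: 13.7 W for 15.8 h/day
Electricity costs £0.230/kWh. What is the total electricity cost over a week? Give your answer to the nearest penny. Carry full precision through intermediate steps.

£17.36

ceiling fan: 36.9 W × 13.7 h × 7 d = 3,539 Wh = 3.539 kWh
laptop: 65 W × 15.7 h × 7 d = 7,144 Wh = 7.144 kWh
dehumidifier: 711 W × 6.62 h × 7 d = 32,948 Wh = 32.95 kWh
electric kettle: 2550 W × 1.7 h × 7 d = 30,345 Wh = 30.34 kWh
Wi-Fi router: 13.7 W × 15.8 h × 7 d = 1,515 Wh = 1.515 kWh
Total energy = 3.539 + 7.144 + 32.95 + 30.34 + 1.515 = 75.49 kWh
Cost = 75.49 kWh × £0.230 = £17.36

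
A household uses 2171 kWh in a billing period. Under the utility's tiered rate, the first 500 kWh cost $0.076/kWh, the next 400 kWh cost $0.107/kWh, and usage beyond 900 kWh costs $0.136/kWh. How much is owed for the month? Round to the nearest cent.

First 500 kWh × $0.076 = $38.00
Next 400 kWh × $0.107 = $42.80
Remaining 1271 kWh × $0.136 = $172.86
Total = $253.66

$253.66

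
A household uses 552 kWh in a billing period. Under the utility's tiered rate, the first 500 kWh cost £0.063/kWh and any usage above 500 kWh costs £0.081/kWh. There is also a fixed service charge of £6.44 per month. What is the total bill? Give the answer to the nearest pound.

First 500 kWh × £0.063 = £31.50
Remaining 52 kWh × £0.081 = £4.21
Energy charge = £35.71; + service £6.44 = £42.15 ≈ £42

£42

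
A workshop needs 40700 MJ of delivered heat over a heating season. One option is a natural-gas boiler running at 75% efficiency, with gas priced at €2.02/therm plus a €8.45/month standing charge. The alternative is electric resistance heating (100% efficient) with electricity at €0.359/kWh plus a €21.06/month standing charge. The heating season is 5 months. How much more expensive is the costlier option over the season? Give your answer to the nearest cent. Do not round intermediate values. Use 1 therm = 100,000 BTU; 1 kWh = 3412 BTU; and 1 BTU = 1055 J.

Heat load = 40700 MJ = 40,700,000,000 J / 1055 = 38,578,199 BTU
Gas: input = 38,578,199 / 0.750 = 51,437,599 BTU = 514.4 therm → 514.4 × €2.02 = €1,039.04; + 5 × €8.45 standing = €1,081.29
Electric: 38,578,199 BTU / 3412 = 11,310 kWh → × €0.359 = €4,059.08; + 5 × €21.06 standing = €4,164.38
Difference = |€1,081.29 − €4,164.38| = €3,083.09

€3083.09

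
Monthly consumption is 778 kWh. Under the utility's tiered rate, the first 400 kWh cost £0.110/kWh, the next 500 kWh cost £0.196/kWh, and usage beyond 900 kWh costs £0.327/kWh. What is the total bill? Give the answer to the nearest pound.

First 400 kWh × £0.110 = £44.00
Next 378 kWh × £0.196 = £74.09
Remaining tier: 0 kWh (not reached)
Total = £118.09 ≈ £118

£118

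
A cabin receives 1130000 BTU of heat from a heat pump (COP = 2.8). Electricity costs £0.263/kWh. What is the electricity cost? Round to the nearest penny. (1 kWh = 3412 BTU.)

£31.11

Heat delivered = 1,130,000 BTU / 3412 = 331.2 kWh
Electrical input = 331.2 kWh / 2.8 = 118.3 kWh
Cost = 118.3 × £0.263/kWh = £31.11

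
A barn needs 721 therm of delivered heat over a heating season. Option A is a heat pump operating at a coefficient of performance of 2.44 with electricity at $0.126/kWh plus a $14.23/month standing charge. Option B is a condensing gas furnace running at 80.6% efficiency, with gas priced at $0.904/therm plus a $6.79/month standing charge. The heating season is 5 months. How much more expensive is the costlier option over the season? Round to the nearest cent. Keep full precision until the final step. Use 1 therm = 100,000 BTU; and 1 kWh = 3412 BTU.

Heat load = 721 therm × 100,000 = 72,100,000 BTU
Gas: input = 72,100,000 / 0.806 = 89,454,094 BTU = 894.5 therm → 894.5 × $0.904 = $808.67; + 5 × $6.79 standing = $842.62
Heat pump: 72,100,000 BTU / 3412 = 21,130 kWh heat; / 2.44 = 8,660 kWh in → × $0.126 = $1,091.21; + 5 × $14.23 standing = $1,162.36
Difference = |$842.62 − $1,162.36| = $319.74

$319.74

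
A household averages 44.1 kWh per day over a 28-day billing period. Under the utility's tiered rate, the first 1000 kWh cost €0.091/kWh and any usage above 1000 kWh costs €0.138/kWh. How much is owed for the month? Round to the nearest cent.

Usage = 44.1 kWh/day × 28 days = 1234.8 kWh
First 1000 kWh × €0.091 = €91.00
Remaining 234.8 kWh × €0.138 = €32.40
Total = €123.40

€123.40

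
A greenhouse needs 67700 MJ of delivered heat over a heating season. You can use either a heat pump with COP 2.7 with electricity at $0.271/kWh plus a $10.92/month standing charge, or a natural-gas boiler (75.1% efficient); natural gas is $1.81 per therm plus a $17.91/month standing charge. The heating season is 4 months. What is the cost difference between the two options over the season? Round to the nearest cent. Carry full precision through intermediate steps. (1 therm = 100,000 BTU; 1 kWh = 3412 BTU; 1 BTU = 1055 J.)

Heat load = 67700 MJ = 67,700,000,000 J / 1055 = 64,170,616 BTU
Gas: input = 64,170,616 / 0.751 = 85,446,892 BTU = 854.5 therm → 854.5 × $1.81 = $1,546.59; + 4 × $17.91 standing = $1,618.23
Heat pump: 64,170,616 BTU / 3412 = 18,810 kWh heat; / 2.7 = 6,966 kWh in → × $0.271 = $1,887.70; + 4 × $10.92 standing = $1,931.38
Difference = |$1,618.23 − $1,931.38| = $313.15

$313.15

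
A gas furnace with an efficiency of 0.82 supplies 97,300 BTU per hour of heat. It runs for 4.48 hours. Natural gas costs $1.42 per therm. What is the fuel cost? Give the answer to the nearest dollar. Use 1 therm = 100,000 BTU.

Heat delivered = 97,300 BTU/h × 4.48 h = 435,904 BTU
Gas input = 435,904 / 0.82 = 531,590 BTU
= 531,590 / 100,000 = 5.316 therm
Cost = 5.316 × $1.42/therm = $7.55 ≈ $8

$8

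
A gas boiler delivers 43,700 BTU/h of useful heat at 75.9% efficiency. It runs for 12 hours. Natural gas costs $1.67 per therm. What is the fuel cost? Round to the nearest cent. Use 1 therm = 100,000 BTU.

Heat delivered = 43,700 BTU/h × 12 h = 524,400 BTU
Gas input = 524,400 / 0.759 = 690,909 BTU
= 690,909 / 100,000 = 6.909 therm
Cost = 6.909 × $1.67/therm = $11.54

$11.54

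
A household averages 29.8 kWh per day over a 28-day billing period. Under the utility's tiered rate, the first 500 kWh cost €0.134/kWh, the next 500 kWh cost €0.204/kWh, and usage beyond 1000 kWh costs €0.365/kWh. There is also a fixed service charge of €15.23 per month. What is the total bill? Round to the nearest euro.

€150

Usage = 29.8 kWh/day × 28 days = 834.4 kWh
First 500 kWh × €0.134 = €67.00
Next 334.4 kWh × €0.204 = €68.22
Remaining tier: 0 kWh (not reached)
Energy charge = €135.22; + service €15.23 = €150.45 ≈ €150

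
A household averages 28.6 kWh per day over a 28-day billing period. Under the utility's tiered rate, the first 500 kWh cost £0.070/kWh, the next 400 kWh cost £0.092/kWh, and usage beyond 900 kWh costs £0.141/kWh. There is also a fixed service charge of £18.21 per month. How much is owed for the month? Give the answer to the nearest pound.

£81

Usage = 28.6 kWh/day × 28 days = 800.8 kWh
First 500 kWh × £0.070 = £35.00
Next 300.8 kWh × £0.092 = £27.67
Remaining tier: 0 kWh (not reached)
Energy charge = £62.67; + service £18.21 = £80.88 ≈ £81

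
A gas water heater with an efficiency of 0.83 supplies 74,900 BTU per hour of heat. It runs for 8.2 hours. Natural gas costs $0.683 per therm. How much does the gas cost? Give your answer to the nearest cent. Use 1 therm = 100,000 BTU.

$5.05

Heat delivered = 74,900 BTU/h × 8.2 h = 614,180 BTU
Gas input = 614,180 / 0.83 = 739,976 BTU
= 739,976 / 100,000 = 7.4 therm
Cost = 7.4 × $0.683/therm = $5.05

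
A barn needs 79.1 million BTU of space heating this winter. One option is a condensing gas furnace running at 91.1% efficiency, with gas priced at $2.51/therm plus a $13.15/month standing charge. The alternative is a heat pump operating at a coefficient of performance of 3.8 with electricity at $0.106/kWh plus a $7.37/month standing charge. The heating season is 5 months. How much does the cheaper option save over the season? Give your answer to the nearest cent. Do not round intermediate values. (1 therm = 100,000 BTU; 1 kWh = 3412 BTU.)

$1561.59

Heat load = 79.1 × 10⁶ BTU = 79,100,000 BTU
Gas: input = 79,100,000 / 0.911 = 86,827,662 BTU = 868.3 therm → 868.3 × $2.51 = $2,179.37; + 5 × $13.15 standing = $2,245.12
Heat pump: 79,100,000 BTU / 3412 = 23,180 kWh heat; / 3.8 = 6,101 kWh in → × $0.106 = $646.68; + 5 × $7.37 standing = $683.53
Difference = |$2,245.12 − $683.53| = $1,561.59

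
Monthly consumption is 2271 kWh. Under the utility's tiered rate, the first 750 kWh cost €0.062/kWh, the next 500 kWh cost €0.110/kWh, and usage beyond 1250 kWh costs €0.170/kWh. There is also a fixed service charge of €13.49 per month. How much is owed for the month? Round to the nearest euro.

First 750 kWh × €0.062 = €46.50
Next 500 kWh × €0.110 = €55.00
Remaining 1021 kWh × €0.170 = €173.57
Energy charge = €275.07; + service €13.49 = €288.56 ≈ €289

€289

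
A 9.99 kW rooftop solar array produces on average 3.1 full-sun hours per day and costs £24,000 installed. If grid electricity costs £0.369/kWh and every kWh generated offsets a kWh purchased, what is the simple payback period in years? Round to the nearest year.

6 years

Daily generation = 9.99 kW × 3.1 h = 30.97 kWh
Annual generation = 30.97 × 365 = 11304 kWh
Annual savings = 11304 × £0.369 = £4,171.06
Payback = £24,000 / £4,171.06 = 5.75 years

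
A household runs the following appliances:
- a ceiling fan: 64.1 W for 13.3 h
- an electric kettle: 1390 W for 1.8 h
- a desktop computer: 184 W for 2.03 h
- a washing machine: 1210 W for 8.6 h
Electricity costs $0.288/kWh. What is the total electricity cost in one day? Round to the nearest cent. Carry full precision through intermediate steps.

$4.07

ceiling fan: 64.1 W × 13.3 h = 853 Wh = 0.8525 kWh
electric kettle: 1390 W × 1.8 h = 2,502 Wh = 2.502 kWh
desktop computer: 184 W × 2.03 h = 374 Wh = 0.3735 kWh
washing machine: 1210 W × 8.6 h = 10,406 Wh = 10.41 kWh
Total energy = 0.8525 + 2.502 + 0.3735 + 10.41 = 14.13 kWh
Cost = 14.13 kWh × $0.288 = $4.07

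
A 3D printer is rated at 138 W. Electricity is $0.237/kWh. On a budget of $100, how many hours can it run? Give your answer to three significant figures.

Energy budget = $100 / $0.237 per kWh = 421.9 kWh = 421,941 Wh
Runtime = 421,941 Wh / 138 W = 3,058 h

3060 h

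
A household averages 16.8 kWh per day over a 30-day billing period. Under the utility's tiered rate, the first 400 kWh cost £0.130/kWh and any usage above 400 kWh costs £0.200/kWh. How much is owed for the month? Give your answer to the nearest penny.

Usage = 16.8 kWh/day × 30 days = 504 kWh
First 400 kWh × £0.130 = £52.00
Remaining 104 kWh × £0.200 = £20.80
Total = £72.80

£72.80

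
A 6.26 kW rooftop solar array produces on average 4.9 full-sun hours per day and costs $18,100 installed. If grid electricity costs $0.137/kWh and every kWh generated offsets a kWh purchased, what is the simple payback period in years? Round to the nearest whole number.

12 years

Daily generation = 6.26 kW × 4.9 h = 30.67 kWh
Annual generation = 30.67 × 365 = 11196 kWh
Annual savings = 11196 × $0.137 = $1,533.85
Payback = $18,100 / $1,533.85 = 11.8 years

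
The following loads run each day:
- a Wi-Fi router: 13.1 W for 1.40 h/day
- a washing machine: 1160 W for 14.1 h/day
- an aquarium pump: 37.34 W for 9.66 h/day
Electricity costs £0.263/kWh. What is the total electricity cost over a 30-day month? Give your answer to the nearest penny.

Wi-Fi router: 13.1 W × 1.40 h × 30 d = 550 Wh = 0.5502 kWh
washing machine: 1160 W × 14.1 h × 30 d = 490,680 Wh = 490.7 kWh
aquarium pump: 37.34 W × 9.66 h × 30 d = 10,821 Wh = 10.82 kWh
Total energy = 0.5502 + 490.7 + 10.82 = 502.1 kWh
Cost = 502.1 kWh × £0.263 = £132.04

£132.04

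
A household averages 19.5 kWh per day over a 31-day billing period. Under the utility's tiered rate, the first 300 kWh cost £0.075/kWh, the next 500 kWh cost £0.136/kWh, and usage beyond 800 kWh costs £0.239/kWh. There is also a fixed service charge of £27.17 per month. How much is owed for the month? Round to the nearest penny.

Usage = 19.5 kWh/day × 31 days = 604.5 kWh
First 300 kWh × £0.075 = £22.50
Next 304.5 kWh × £0.136 = £41.41
Remaining tier: 0 kWh (not reached)
Energy charge = £63.91; + service £27.17 = £91.08

£91.08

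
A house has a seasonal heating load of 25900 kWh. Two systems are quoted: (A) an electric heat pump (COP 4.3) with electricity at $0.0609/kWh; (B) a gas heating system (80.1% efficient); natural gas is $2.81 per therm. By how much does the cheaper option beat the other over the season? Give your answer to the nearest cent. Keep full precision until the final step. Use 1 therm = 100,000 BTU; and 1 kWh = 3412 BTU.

Heat load = 25900 kWh × 3412 = 88,370,800 BTU
Gas: input = 88,370,800 / 0.801 = 110,325,593 BTU = 1,103 therm → 1,103 × $2.81 = $3,100.15
Heat pump: 88,370,800 BTU / 3412 = 25,900 kWh heat; / 4.3 = 6,023 kWh in → × $0.0609 = $366.82
Difference = |$3,100.15 − $366.82| = $2,733.33

$2733.33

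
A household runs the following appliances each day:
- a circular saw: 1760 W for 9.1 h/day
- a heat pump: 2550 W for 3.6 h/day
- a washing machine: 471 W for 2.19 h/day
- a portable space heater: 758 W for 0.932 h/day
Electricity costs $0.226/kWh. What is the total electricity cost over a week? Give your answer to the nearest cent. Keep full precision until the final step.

circular saw: 1760 W × 9.1 h × 7 d = 112,112 Wh = 112.1 kWh
heat pump: 2550 W × 3.6 h × 7 d = 64,260 Wh = 64.26 kWh
washing machine: 471 W × 2.19 h × 7 d = 7,220 Wh = 7.22 kWh
portable space heater: 758 W × 0.932 h × 7 d = 4,945 Wh = 4.945 kWh
Total energy = 112.1 + 64.26 + 7.22 + 4.945 = 188.5 kWh
Cost = 188.5 kWh × $0.226 = $42.61

$42.61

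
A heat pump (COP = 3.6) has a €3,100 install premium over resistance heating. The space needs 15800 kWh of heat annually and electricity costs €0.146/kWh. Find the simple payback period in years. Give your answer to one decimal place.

Resistance: 15800 kWh × €0.146 = €2,306.80/yr
Heat pump: 15800 / 3.6 = 4389 kWh in → × €0.146 = €640.78/yr
Annual savings = €1,666.02
Payback = €3,100 / €1,666.02 = 1.86 years

1.9 years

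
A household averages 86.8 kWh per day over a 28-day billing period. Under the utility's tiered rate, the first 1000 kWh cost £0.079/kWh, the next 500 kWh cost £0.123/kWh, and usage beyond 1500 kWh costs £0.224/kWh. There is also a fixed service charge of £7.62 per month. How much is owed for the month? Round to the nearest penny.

£356.53

Usage = 86.8 kWh/day × 28 days = 2430.4 kWh
First 1000 kWh × £0.079 = £79.00
Next 500 kWh × £0.123 = £61.50
Remaining 930.4 kWh × £0.224 = £208.41
Energy charge = £348.91; + service £7.62 = £356.53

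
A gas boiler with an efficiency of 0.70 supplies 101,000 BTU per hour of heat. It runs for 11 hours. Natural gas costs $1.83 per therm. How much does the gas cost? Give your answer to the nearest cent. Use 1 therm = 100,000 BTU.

$29.04

Heat delivered = 101,000 BTU/h × 11 h = 1,111,000 BTU
Gas input = 1,111,000 / 0.70 = 1,587,143 BTU
= 1,587,143 / 100,000 = 15.87 therm
Cost = 15.87 × $1.83/therm = $29.04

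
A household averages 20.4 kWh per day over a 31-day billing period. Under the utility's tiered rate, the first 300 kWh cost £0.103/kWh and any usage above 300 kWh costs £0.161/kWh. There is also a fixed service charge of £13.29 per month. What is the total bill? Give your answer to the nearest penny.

Usage = 20.4 kWh/day × 31 days = 632.4 kWh
First 300 kWh × £0.103 = £30.90
Remaining 332.4 kWh × £0.161 = £53.52
Energy charge = £84.42; + service £13.29 = £97.71

£97.71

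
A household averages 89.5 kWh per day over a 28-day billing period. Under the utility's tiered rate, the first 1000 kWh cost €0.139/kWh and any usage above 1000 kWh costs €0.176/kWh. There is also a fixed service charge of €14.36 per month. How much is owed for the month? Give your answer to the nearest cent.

Usage = 89.5 kWh/day × 28 days = 2506 kWh
First 1000 kWh × €0.139 = €139.00
Remaining 1506 kWh × €0.176 = €265.06
Energy charge = €404.06; + service €14.36 = €418.42

€418.42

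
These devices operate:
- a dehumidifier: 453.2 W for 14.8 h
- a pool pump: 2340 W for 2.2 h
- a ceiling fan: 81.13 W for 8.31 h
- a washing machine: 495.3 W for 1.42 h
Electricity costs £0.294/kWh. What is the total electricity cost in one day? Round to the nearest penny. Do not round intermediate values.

dehumidifier: 453.2 W × 14.8 h = 6,707 Wh = 6.707 kWh
pool pump: 2340 W × 2.2 h = 5,148 Wh = 5.148 kWh
ceiling fan: 81.13 W × 8.31 h = 674 Wh = 0.6742 kWh
washing machine: 495.3 W × 1.42 h = 703 Wh = 0.7033 kWh
Total energy = 6.707 + 5.148 + 0.6742 + 0.7033 = 13.23 kWh
Cost = 13.23 kWh × £0.294 = £3.89

£3.89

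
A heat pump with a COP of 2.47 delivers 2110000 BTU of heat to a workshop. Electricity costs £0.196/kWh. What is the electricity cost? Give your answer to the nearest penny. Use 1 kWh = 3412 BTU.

Heat delivered = 2,110,000 BTU / 3412 = 618.4 kWh
Electrical input = 618.4 kWh / 2.47 = 250.4 kWh
Cost = 250.4 × £0.196/kWh = £49.07

£49.07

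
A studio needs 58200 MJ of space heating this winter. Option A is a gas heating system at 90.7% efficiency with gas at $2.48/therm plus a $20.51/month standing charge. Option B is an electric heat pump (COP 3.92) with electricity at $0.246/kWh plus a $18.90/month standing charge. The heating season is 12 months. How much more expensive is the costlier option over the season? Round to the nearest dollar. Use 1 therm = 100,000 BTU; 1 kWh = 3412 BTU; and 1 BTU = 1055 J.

$513

Heat load = 58200 MJ = 58,200,000,000 J / 1055 = 55,165,877 BTU
Gas: input = 55,165,877 / 0.907 = 60,822,356 BTU = 608.2 therm → 608.2 × $2.48 = $1,508.39; + 12 × $20.51 standing = $1,754.51
Heat pump: 55,165,877 BTU / 3412 = 16,170 kWh heat; / 3.92 = 4,125 kWh in → × $0.246 = $1,014.64; + 12 × $18.90 standing = $1,241.44
Difference = |$1,754.51 − $1,241.44| = $513.08 ≈ $513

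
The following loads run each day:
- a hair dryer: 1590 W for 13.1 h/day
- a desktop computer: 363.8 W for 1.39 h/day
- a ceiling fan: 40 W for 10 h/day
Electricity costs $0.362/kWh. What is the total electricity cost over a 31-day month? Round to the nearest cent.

hair dryer: 1590 W × 13.1 h × 31 d = 645,699 Wh = 645.7 kWh
desktop computer: 363.8 W × 1.39 h × 31 d = 15,676 Wh = 15.68 kWh
ceiling fan: 40 W × 10 h × 31 d = 12,400 Wh = 12.4 kWh
Total energy = 645.7 + 15.68 + 12.4 = 673.8 kWh
Cost = 673.8 kWh × $0.362 = $243.91

$243.91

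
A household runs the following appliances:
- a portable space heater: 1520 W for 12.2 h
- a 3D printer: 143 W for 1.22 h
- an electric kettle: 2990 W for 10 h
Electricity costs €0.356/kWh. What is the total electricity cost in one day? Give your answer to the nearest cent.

portable space heater: 1520 W × 12.2 h = 18,544 Wh = 18.54 kWh
3D printer: 143 W × 1.22 h = 174 Wh = 0.1745 kWh
electric kettle: 2990 W × 10 h = 29,900 Wh = 29.9 kWh
Total energy = 18.54 + 0.1745 + 29.9 = 48.62 kWh
Cost = 48.62 kWh × €0.356 = €17.31

€17.31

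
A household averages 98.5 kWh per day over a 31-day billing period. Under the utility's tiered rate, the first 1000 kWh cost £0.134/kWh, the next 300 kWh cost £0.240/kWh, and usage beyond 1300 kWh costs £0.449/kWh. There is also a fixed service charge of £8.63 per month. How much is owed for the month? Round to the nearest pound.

£1002

Usage = 98.5 kWh/day × 31 days = 3053.5 kWh
First 1000 kWh × £0.134 = £134.00
Next 300 kWh × £0.240 = £72.00
Remaining 1753.5 kWh × £0.449 = £787.32
Energy charge = £993.32; + service £8.63 = £1,001.95 ≈ £1002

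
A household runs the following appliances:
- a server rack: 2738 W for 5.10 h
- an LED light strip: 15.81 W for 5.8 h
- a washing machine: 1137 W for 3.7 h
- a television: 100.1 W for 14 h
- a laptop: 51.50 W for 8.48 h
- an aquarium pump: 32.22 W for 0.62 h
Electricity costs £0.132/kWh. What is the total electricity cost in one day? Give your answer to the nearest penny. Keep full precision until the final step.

£2.66

server rack: 2738 W × 5.10 h = 13,964 Wh = 13.96 kWh
LED light strip: 15.81 W × 5.8 h = 92 Wh = 0.0917 kWh
washing machine: 1137 W × 3.7 h = 4,207 Wh = 4.207 kWh
television: 100.1 W × 14 h = 1,401 Wh = 1.401 kWh
laptop: 51.50 W × 8.48 h = 437 Wh = 0.4367 kWh
aquarium pump: 32.22 W × 0.62 h = 20 Wh = 0.01998 kWh
Total energy = 13.96 + 0.0917 + 4.207 + 1.401 + 0.4367 + 0.01998 = 20.12 kWh
Cost = 20.12 kWh × £0.132 = £2.66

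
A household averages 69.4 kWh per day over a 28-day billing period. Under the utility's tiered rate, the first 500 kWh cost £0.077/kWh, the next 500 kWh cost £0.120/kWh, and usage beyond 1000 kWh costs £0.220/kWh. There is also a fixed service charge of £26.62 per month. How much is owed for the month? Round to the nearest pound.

Usage = 69.4 kWh/day × 28 days = 1943.2 kWh
First 500 kWh × £0.077 = £38.50
Next 500 kWh × £0.120 = £60.00
Remaining 943.2 kWh × £0.220 = £207.50
Energy charge = £306.00; + service £26.62 = £332.62 ≈ £333

£333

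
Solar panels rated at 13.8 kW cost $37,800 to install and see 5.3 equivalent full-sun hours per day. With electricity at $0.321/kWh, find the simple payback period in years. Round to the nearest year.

Daily generation = 13.8 kW × 5.3 h = 73.14 kWh
Annual generation = 73.14 × 365 = 26696 kWh
Annual savings = 26696 × $0.321 = $8,569.45
Payback = $37,800 / $8,569.45 = 4.41 years

4 years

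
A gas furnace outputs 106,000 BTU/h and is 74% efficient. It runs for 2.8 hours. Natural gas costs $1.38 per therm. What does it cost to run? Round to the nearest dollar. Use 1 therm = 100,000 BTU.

$6

Heat delivered = 106,000 BTU/h × 2.8 h = 296,800 BTU
Gas input = 296,800 / 0.74 = 401,081 BTU
= 401,081 / 100,000 = 4.011 therm
Cost = 4.011 × $1.38/therm = $5.53 ≈ $6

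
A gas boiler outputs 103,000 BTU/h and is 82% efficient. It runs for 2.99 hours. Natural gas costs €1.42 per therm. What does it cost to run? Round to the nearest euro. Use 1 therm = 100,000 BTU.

Heat delivered = 103,000 BTU/h × 2.99 h = 307,970 BTU
Gas input = 307,970 / 0.82 = 375,573 BTU
= 375,573 / 100,000 = 3.756 therm
Cost = 3.756 × €1.42/therm = €5.33 ≈ €5

€5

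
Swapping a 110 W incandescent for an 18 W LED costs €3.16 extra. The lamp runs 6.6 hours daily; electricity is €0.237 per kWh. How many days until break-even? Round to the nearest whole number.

22 days

Power saved = 110 − 18 = 92 W
Daily energy saved = 92 W × 6.6 h = 607.2 Wh = 0.6072 kWh
Daily savings = 0.6072 × €0.237 = €0.1439
Payback = €3.16 / €0.1439 per day = 21.96 days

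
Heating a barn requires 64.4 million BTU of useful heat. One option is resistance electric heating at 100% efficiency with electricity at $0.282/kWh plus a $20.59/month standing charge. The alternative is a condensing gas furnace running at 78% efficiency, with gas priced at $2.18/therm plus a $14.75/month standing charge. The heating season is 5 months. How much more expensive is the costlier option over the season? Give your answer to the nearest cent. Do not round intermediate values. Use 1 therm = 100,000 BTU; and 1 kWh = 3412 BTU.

Heat load = 64.4 × 10⁶ BTU = 64,400,000 BTU
Gas: input = 64,400,000 / 0.78 = 82,564,103 BTU = 825.6 therm → 825.6 × $2.18 = $1,799.90; + 5 × $14.75 standing = $1,873.65
Electric: 64,400,000 BTU / 3412 = 18,870 kWh → × $0.282 = $5,322.63; + 5 × $20.59 standing = $5,425.58
Difference = |$1,873.65 − $5,425.58| = $3,551.93

$3551.93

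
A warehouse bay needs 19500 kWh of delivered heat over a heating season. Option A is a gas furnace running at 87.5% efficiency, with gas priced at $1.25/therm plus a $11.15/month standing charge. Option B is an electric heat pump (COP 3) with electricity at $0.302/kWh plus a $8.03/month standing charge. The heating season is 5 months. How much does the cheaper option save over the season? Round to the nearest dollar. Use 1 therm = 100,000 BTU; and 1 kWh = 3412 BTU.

$997

Heat load = 19500 kWh × 3412 = 66,534,000 BTU
Gas: input = 66,534,000 / 0.875 = 76,038,857 BTU = 760.4 therm → 760.4 × $1.25 = $950.49; + 5 × $11.15 standing = $1,006.24
Heat pump: 66,534,000 BTU / 3412 = 19,500 kWh heat; / 3 = 6,500 kWh in → × $0.302 = $1,963.00; + 5 × $8.03 standing = $2,003.15
Difference = |$1,006.24 − $2,003.15| = $996.91 ≈ $997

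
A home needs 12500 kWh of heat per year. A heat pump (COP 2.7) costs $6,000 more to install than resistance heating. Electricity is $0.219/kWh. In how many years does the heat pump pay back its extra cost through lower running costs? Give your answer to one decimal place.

Resistance: 12500 kWh × $0.219 = $2,737.50/yr
Heat pump: 12500 / 2.7 = 4630 kWh in → × $0.219 = $1,013.89/yr
Annual savings = $1,723.61
Payback = $6,000 / $1,723.61 = 3.48 years

3.5 years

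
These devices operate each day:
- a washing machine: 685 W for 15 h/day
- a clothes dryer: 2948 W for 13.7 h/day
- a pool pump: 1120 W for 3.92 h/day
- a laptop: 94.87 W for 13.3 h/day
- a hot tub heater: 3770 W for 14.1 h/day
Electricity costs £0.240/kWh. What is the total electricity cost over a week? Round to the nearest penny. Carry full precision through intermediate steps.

washing machine: 685 W × 15 h × 7 d = 71,925 Wh = 71.92 kWh
clothes dryer: 2948 W × 13.7 h × 7 d = 282,713 Wh = 282.7 kWh
pool pump: 1120 W × 3.92 h × 7 d = 30,733 Wh = 30.73 kWh
laptop: 94.87 W × 13.3 h × 7 d = 8,832 Wh = 8.832 kWh
hot tub heater: 3770 W × 14.1 h × 7 d = 372,099 Wh = 372.1 kWh
Total energy = 71.92 + 282.7 + 30.73 + 8.832 + 372.1 = 766.3 kWh
Cost = 766.3 kWh × £0.240 = £183.91

£183.91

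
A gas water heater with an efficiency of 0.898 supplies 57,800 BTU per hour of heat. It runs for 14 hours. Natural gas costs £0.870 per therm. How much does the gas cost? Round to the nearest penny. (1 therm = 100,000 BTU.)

£7.84

Heat delivered = 57,800 BTU/h × 14 h = 809,200 BTU
Gas input = 809,200 / 0.898 = 901,114 BTU
= 901,114 / 100,000 = 9.011 therm
Cost = 9.011 × £0.870/therm = £7.84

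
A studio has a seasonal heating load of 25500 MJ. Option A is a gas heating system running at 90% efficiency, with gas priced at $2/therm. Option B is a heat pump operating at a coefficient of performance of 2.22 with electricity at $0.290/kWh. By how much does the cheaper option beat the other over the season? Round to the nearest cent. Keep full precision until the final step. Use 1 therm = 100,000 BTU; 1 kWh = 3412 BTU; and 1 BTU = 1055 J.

Heat load = 25500 MJ = 25,500,000,000 J / 1055 = 24,170,616 BTU
Gas: input = 24,170,616 / 0.90 = 26,856,240 BTU = 268.6 therm → 268.6 × $2 = $537.12
Heat pump: 24,170,616 BTU / 3412 = 7,084 kWh heat; / 2.22 = 3,191 kWh in → × $0.290 = $925.39
Difference = |$537.12 − $925.39| = $388.26

$388.26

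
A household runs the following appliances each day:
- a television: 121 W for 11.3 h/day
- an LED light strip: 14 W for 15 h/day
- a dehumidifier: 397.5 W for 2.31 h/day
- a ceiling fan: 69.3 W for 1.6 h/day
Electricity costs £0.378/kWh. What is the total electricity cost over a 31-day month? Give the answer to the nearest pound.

television: 121 W × 11.3 h × 31 d = 42,386 Wh = 42.39 kWh
LED light strip: 14 W × 15 h × 31 d = 6,510 Wh = 6.51 kWh
dehumidifier: 397.5 W × 2.31 h × 31 d = 28,465 Wh = 28.46 kWh
ceiling fan: 69.3 W × 1.6 h × 31 d = 3,437 Wh = 3.437 kWh
Total energy = 42.39 + 6.51 + 28.46 + 3.437 = 80.8 kWh
Cost = 80.8 kWh × £0.378 = £30.54 ≈ £31

£31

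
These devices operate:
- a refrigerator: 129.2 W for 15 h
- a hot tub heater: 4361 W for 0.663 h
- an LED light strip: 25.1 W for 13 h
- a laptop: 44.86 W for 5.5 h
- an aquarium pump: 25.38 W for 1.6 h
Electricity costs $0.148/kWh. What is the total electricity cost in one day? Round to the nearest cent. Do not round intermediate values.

refrigerator: 129.2 W × 15 h = 1,938 Wh = 1.938 kWh
hot tub heater: 4361 W × 0.663 h = 2,891 Wh = 2.891 kWh
LED light strip: 25.1 W × 13 h = 326 Wh = 0.3263 kWh
laptop: 44.86 W × 5.5 h = 247 Wh = 0.2467 kWh
aquarium pump: 25.38 W × 1.6 h = 41 Wh = 0.04061 kWh
Total energy = 1.938 + 2.891 + 0.3263 + 0.2467 + 0.04061 = 5.443 kWh
Cost = 5.443 kWh × $0.148 = $0.81

$0.81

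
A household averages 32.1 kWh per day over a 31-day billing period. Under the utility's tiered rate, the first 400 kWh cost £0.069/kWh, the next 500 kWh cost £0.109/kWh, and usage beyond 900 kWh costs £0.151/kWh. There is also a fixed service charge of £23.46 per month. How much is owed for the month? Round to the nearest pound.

Usage = 32.1 kWh/day × 31 days = 995.1 kWh
First 400 kWh × £0.069 = £27.60
Next 500 kWh × £0.109 = £54.50
Remaining 95.1 kWh × £0.151 = £14.36
Energy charge = £96.46; + service £23.46 = £119.92 ≈ £120

£120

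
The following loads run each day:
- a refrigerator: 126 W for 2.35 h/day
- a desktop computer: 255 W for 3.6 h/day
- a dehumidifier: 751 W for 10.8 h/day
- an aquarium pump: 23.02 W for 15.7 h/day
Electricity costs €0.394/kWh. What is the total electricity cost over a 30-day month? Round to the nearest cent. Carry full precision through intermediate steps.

refrigerator: 126 W × 2.35 h × 30 d = 8,883 Wh = 8.883 kWh
desktop computer: 255 W × 3.6 h × 30 d = 27,540 Wh = 27.54 kWh
dehumidifier: 751 W × 10.8 h × 30 d = 243,324 Wh = 243.3 kWh
aquarium pump: 23.02 W × 15.7 h × 30 d = 10,842 Wh = 10.84 kWh
Total energy = 8.883 + 27.54 + 243.3 + 10.84 = 290.6 kWh
Cost = 290.6 kWh × €0.394 = €114.49

€114.49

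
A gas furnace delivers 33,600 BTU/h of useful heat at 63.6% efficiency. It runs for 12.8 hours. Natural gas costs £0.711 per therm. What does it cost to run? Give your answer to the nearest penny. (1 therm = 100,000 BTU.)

£4.81

Heat delivered = 33,600 BTU/h × 12.8 h = 430,080 BTU
Gas input = 430,080 / 0.636 = 676,226 BTU
= 676,226 / 100,000 = 6.762 therm
Cost = 6.762 × £0.711/therm = £4.81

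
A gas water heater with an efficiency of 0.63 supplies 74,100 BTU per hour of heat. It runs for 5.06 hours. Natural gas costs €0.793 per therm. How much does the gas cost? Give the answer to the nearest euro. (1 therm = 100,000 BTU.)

Heat delivered = 74,100 BTU/h × 5.06 h = 374,946 BTU
Gas input = 374,946 / 0.63 = 595,152 BTU
= 595,152 / 100,000 = 5.952 therm
Cost = 5.952 × €0.793/therm = €4.72 ≈ €5

€5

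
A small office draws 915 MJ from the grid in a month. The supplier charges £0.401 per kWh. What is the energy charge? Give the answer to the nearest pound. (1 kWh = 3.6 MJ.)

915 MJ × (0.27778 kWh/MJ) = 254.2 kWh
Cost = 254.2 kWh × £0.401/kWh = £101.92 ≈ £102

£102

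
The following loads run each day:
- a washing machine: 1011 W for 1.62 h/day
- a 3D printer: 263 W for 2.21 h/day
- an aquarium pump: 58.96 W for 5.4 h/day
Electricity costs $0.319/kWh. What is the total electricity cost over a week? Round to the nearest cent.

$5.67

washing machine: 1011 W × 1.62 h × 7 d = 11,465 Wh = 11.46 kWh
3D printer: 263 W × 2.21 h × 7 d = 4,069 Wh = 4.069 kWh
aquarium pump: 58.96 W × 5.4 h × 7 d = 2,229 Wh = 2.229 kWh
Total energy = 11.46 + 4.069 + 2.229 = 17.76 kWh
Cost = 17.76 kWh × $0.319 = $5.67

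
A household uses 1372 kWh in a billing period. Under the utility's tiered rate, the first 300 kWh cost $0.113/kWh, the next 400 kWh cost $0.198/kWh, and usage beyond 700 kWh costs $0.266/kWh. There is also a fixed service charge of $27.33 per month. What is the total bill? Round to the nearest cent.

$319.18

First 300 kWh × $0.113 = $33.90
Next 400 kWh × $0.198 = $79.20
Remaining 672 kWh × $0.266 = $178.75
Energy charge = $291.85; + service $27.33 = $319.18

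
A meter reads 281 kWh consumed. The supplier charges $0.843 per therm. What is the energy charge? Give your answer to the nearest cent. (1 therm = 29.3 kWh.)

$8.08

281 kWh × (0.03413 therm/kWh) = 9.59 therm
Cost = 9.59 therm × $0.843/therm = $8.08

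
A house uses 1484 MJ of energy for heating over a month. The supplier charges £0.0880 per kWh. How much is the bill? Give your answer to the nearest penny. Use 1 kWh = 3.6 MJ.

£36.28

1484 MJ × (0.27778 kWh/MJ) = 412.2 kWh
Cost = 412.2 kWh × £0.0880/kWh = £36.28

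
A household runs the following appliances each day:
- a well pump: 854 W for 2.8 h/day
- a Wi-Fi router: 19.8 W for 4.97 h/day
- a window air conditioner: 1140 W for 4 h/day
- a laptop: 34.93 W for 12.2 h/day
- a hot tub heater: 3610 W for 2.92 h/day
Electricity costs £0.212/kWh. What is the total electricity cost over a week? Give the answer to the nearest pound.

£27

well pump: 854 W × 2.8 h × 7 d = 16,738 Wh = 16.74 kWh
Wi-Fi router: 19.8 W × 4.97 h × 7 d = 689 Wh = 0.6888 kWh
window air conditioner: 1140 W × 4 h × 7 d = 31,920 Wh = 31.92 kWh
laptop: 34.93 W × 12.2 h × 7 d = 2,983 Wh = 2.983 kWh
hot tub heater: 3610 W × 2.92 h × 7 d = 73,788 Wh = 73.79 kWh
Total energy = 16.74 + 0.6888 + 31.92 + 2.983 + 73.79 = 126.1 kWh
Cost = 126.1 kWh × £0.212 = £26.74 ≈ £27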